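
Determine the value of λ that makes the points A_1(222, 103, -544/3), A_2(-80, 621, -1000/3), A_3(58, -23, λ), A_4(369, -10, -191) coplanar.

Normal to plane A_1A_2A_4: n = (-66550/3, -75790/3, -42020); plane equation n·P = 278410/3.
Requiring n·A_3 = 278410/3: (-42020)λ + (-2116730/3) = 278410/3.
So λ = -19.

-19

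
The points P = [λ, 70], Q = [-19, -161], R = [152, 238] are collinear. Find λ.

80

The three points are collinear iff det[PQ; PR] = 0.
This determinant is linear in λ: (-399)λ + (31920) = 0, so λ = 80.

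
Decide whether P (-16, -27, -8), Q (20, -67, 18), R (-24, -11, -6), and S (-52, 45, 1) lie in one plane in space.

A normal to the plane through P, Q, R is n = PQ × PR = (-496, -280, 256).
The plane has equation n·X = 13448. For S: n·S = 13448.
Equal, so S lies in the plane and all four are coplanar.

Yes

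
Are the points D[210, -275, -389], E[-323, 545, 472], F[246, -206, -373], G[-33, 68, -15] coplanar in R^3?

No

A normal to the plane through D, E, F is n = DE × DF = (-46289, 39524, -66297).
The plane has equation n·P = 5199743. For G: n·G = 5209624.
5209624 ≠ 5199743, so G is off the plane.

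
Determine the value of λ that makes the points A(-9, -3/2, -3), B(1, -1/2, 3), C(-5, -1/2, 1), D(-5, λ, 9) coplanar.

Normal to plane ABC: n = (-2, -16, 6); plane equation n·P = 24.
Requiring n·D = 24: (-16)λ + (64) = 24.
So λ = 5/2.

5/2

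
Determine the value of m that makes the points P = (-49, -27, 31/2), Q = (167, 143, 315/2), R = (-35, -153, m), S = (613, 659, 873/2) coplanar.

73/2

Normal to plane PQS: n = (-25842, 3068, 35636); plane equation n·X = 1735780.
Requiring n·R = 1735780: (35636)m + (435066) = 1735780.
So m = 73/2.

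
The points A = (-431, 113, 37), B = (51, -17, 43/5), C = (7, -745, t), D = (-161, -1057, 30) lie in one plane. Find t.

86/5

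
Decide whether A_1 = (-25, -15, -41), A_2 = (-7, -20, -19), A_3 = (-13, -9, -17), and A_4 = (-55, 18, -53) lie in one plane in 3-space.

The four points are coplanar iff the 3×3 determinant with rows A_1A_2, A_1A_3, A_1A_4 is zero.
Rows: (18, -5, 22), (12, 6, 24), (-30, 33, -12).
Expanding along the first row: (18)(-864) − (-5)(576) + (22)(576) = 0.
Zero determinant ⇒ coplanar.

Yes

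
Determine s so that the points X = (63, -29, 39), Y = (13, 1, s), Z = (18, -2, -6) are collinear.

Collinearity requires XY × XZ = 0; each component is linear in s.
The x-component gives (-27)s + (-297) = 0, so s = -11.
The remaining components then also vanish.

-11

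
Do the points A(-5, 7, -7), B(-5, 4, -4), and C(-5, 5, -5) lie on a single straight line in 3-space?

Yes

AB = (0, -3, 3), AC = (0, -2, 2).
Each component of AC is 2/3 times the corresponding component of AB, so AC = 2/3·AB and the points are collinear.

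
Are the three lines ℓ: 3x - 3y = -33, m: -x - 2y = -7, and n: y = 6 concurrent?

Lines aᵢx + bᵢy = cᵢ with pairwise distinct directions are concurrent exactly when det[aᵢ bᵢ cᵢ] = 0.
Here the determinant is 0.
It vanishes, so the lines are concurrent at (-5, 6).

Yes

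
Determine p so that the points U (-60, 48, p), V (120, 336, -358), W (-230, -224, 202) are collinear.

-70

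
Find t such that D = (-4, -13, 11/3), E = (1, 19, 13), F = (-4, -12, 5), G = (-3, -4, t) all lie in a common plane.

The points are coplanar iff DE · (DF × DG) = 0.
Expanding, this is linear in t: (5)t + (-45) = 0.
So t = 9.

9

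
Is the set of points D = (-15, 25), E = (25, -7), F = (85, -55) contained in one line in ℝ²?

DE = (40, -32), DF = (100, -80).
Checking proportionality: DF = 5/2·DE, so the vectors are parallel and the points are collinear.

Yes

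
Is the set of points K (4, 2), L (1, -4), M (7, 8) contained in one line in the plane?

KL = (-3, -6), KM = (3, 6).
Checking proportionality: KM = -1·KL, so the vectors are parallel and the points are collinear.

Yes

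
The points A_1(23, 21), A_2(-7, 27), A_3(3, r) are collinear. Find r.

The three points are collinear iff det[A_1A_2; A_1A_3] = 0.
This determinant is linear in r: (-30)r + (750) = 0, so r = 25.

25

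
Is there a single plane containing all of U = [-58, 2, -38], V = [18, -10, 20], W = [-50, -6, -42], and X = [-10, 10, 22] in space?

A normal to the plane through U, V, W is n = UV × UW = (512, 768, -512).
The plane has equation n·P = -8704. For X: n·X = -8704.
Equal, so X lies in the plane and all four are coplanar.

Yes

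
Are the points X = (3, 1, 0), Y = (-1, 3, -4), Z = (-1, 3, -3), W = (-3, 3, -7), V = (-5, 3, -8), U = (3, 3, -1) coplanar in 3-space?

No

The plane through X, Y, Z has normal n = XY × XZ = (2, 4, 0) and equation n·P = 10.
Checking the remaining points: n·W = 6, n·V = 2, n·U = 18.
Since n·W = 6 ≠ 10, W is off the plane and the points are not all coplanar.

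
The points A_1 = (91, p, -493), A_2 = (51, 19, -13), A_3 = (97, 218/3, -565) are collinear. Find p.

Collinearity requires A_1A_2 × A_1A_3 = 0; each component is linear in p.
The x-component gives (552)p + (-36248) = 0, so p = 197/3.
The remaining components then also vanish.

197/3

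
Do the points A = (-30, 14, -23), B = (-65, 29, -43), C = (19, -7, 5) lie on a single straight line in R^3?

Yes

AB = (-35, 15, -20), AC = (49, -21, 28).
AB × AC = (0, 0, 0).
The cross product vanishes, so the three points are collinear.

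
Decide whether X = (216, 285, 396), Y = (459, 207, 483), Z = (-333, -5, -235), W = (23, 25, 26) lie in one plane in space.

No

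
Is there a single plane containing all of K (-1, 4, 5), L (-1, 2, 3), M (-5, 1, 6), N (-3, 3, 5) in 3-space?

No

A normal to the plane through K, L, M is n = KL × KM = (-8, 8, -8).
The plane has equation n·P = 0. For N: n·N = 8.
8 ≠ 0, so N is off the plane.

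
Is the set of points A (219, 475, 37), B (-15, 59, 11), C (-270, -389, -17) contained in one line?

AB = (-234, -416, -26), AC = (-489, -864, -54).
AB × AC = (0, 78, -1248).
The cross product is nonzero, so the points do not lie on one line.

No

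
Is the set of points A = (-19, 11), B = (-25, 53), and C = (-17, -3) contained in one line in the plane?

Yes

AB = (-6, 42), AC = (2, -14).
det[AB; AC] = (-6)(-14) − (42)(2) = 0.
The determinant is zero, so the points are collinear.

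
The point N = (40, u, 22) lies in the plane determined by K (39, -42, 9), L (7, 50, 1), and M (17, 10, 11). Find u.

-64

Coplanarity requires KL · (KM × KN) = 0.
KL = (-32, 92, -8), KM = (-22, 52, 2); the triple product is linear in u with coefficient 240 and constant term 15360.
Setting it to zero: u = -64.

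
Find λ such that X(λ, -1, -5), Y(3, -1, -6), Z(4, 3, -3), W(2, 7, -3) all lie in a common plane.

Coplanarity ⇔ det[XY; XZ; XW] = 0.
Expanding, this is linear in λ: (12)λ + (-48) = 0.
So λ = 4.

4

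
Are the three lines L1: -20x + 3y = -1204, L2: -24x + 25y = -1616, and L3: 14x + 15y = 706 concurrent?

The three lines meet at one point iff the augmented coefficient matrix [aᵢ bᵢ cᵢ] has rank < 3, i.e. its determinant vanishes.
Here the determinant is 0.
It vanishes, so the lines are concurrent at (59, -8).

Yes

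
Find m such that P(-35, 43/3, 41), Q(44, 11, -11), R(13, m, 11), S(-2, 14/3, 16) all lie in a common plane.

Normal to plane PQS: n = (-1258/3, 259, -1961/3); plane equation n·X = -25234/3.
Requiring n·R = -25234/3: (259)m + (-37925/3) = -25234/3.
So m = 49/3.

49/3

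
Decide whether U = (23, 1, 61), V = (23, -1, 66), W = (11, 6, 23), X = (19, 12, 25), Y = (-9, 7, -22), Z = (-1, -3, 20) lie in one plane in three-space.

Yes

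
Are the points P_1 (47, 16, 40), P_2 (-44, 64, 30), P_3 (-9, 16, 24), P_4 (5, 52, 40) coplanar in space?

A normal to the plane through P_1, P_2, P_3 is n = P_1P_2 × P_1P_3 = (-768, -896, 2688).
The plane has equation n·P = 57088. For P_4: n·P_4 = 57088.
Equal, so P_4 lies in the plane and all four are coplanar.

Yes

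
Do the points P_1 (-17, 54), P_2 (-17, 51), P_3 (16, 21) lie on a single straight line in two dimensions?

No

P_1P_2 = (0, -3), P_1P_3 = (33, -33).
Twice the signed area of △P_1P_2P_3 is (0)(-33) − (-3)(33) = 99.
The area is nonzero, so the three points are not collinear.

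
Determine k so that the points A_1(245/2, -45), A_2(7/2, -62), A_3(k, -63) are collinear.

-7/2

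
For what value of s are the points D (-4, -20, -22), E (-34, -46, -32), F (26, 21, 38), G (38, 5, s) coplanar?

-46

The points are coplanar iff DE · (DF × DG) = 0.
Expanding, this is linear in s: (-450)s + (-20700) = 0.
So s = -46.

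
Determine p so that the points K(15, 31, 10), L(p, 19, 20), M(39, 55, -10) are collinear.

Direction KM = (24, 24, -20). From the y-coordinate of L, the parameter along the line is τ = (19 − 31)/24 = -1/2.
Then p = 15 + (-1/2)·(24) = 3.

3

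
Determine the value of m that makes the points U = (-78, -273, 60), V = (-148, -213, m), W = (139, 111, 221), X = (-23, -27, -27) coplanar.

-150

Normal to plane UWX: n = (-73014, 27734, 32262); plane equation n·P = 59430.
Requiring n·V = 59430: (32262)m + (4898730) = 59430.
So m = -150.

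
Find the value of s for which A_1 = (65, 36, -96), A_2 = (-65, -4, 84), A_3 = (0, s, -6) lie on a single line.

16

Collinearity requires A_1A_2 × A_1A_3 = 0; each component is linear in s.
The x-component gives (-180)s + (2880) = 0, so s = 16.
The remaining components then also vanish.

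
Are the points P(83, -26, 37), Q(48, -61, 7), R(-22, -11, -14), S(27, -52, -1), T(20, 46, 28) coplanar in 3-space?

No

The plane through P, Q, R has normal n = PQ × PR = (2235, 1365, -4200) and equation n·X = -5385.
Checking the remaining points: n·S = -6435, n·T = -10110.
Since n·S = -6435 ≠ -5385, S is off the plane and the points are not all coplanar.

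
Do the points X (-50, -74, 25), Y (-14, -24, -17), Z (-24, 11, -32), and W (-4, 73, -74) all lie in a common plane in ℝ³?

Yes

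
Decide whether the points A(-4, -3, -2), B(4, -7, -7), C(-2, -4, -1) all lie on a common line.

No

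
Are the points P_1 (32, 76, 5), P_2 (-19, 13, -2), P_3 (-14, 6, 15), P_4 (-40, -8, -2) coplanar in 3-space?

With P_1 as base: P_1P_2 = (-51, -63, -7), P_1P_3 = (-46, -70, 10), P_1P_4 = (-72, -84, -7).
P_1P_3 × P_1P_4 = (1330, -1042, -1176).
P_1P_2 · (P_1P_3 × P_1P_4) = 6048.
Since 6048 ≠ 0, the four points are not coplanar.

No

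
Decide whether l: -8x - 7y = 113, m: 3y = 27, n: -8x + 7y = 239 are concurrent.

Lines aᵢx + bᵢy = cᵢ with pairwise distinct directions are concurrent exactly when det[aᵢ bᵢ cᵢ] = 0.
Here the determinant is 0.
It vanishes, so the lines are concurrent at (-22, 9).

Yes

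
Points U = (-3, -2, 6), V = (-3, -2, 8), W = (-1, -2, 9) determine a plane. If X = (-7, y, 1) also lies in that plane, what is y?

Coplanarity requires UV · (UW × UX) = 0.
UV = (0, 0, 2), UW = (2, 0, 3); the triple product is linear in y with coefficient 4 and constant term 8.
Setting it to zero: y = -2.

-2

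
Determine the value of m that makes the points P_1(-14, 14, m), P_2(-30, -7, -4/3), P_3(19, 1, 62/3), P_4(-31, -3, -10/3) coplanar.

-1

Coplanarity ⇔ det[P_1P_2; P_1P_3; P_1P_4] = 0.
Expanding, this is linear in m: (-204)m + (-204) = 0.
So m = -1.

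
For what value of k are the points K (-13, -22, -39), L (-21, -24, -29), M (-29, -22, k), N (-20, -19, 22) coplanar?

Coplanarity ⇔ det[KL; KM; KN] = 0.
Expanding, this is linear in k: (38)k + (-950) = 0.
So k = 25.

25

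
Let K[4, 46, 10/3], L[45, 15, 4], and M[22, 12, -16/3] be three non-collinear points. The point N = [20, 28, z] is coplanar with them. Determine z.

A normal to the plane is n = KL × KM = (874/3, 1102/3, -836).
N lies in the plane iff n · KN = 0.
This gives (-836)z + (836) = 0, so z = 1.

1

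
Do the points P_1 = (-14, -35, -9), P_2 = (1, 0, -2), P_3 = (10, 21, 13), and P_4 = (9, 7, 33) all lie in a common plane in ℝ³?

With P_1 as base: P_1P_2 = (15, 35, 7), P_1P_3 = (24, 56, 22), P_1P_4 = (23, 42, 42).
P_1P_3 × P_1P_4 = (1428, -502, -280).
P_1P_2 · (P_1P_3 × P_1P_4) = 1890.
Since 1890 ≠ 0, the four points are not coplanar.

No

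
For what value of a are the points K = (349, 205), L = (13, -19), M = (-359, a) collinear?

The three points are collinear iff det[KL; KM] = 0.
This determinant is linear in a: (-336)a + (-89712) = 0, so a = -267.

-267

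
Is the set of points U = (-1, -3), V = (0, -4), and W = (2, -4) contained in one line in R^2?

No

UV = (1, -1), UW = (3, -1).
det[UV; UW] = (1)(-1) − (-1)(3) = 2.
The determinant is nonzero, so they are not collinear.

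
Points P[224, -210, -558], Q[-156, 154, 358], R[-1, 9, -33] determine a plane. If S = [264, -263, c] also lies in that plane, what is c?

A normal to the plane is n = PQ × PR = (-9504, -6600, -1320).
S lies in the plane iff n · PS = 0.
This gives (-1320)c + (-766920) = 0, so c = -581.

-581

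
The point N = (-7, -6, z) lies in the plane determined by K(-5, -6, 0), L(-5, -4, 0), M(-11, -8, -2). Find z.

A normal to the plane is n = KL × KM = (-4, 0, 12).
N lies in the plane iff n · KN = 0.
This gives (12)z + (8) = 0, so z = -2/3.

-2/3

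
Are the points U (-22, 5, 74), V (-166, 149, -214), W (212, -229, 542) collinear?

UV = (-144, 144, -288), UW = (234, -234, 468).
UV × UW = (0, 0, 0).
The cross product vanishes, so the three points are collinear.

Yes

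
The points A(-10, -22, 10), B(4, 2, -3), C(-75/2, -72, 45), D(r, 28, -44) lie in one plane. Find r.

27/2

Normal to plane ABC: n = (190, -265/2, -40); plane equation n·P = 615.
Requiring n·D = 615: (190)r + (-1950) = 615.
So r = 27/2.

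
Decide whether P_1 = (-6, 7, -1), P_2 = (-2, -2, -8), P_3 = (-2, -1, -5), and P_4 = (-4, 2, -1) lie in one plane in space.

No

With P_1 as base: P_1P_2 = (4, -9, -7), P_1P_3 = (4, -8, -4), P_1P_4 = (2, -5, 0).
P_1P_3 × P_1P_4 = (-20, -8, -4).
P_1P_2 · (P_1P_3 × P_1P_4) = 20.
Since 20 ≠ 0, the four points are not coplanar.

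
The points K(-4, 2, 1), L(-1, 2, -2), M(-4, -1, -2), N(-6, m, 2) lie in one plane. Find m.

Coplanarity ⇔ det[KL; KM; KN] = 0.
Expanding, this is linear in m: (9)m + (-9) = 0.
So m = 1.

1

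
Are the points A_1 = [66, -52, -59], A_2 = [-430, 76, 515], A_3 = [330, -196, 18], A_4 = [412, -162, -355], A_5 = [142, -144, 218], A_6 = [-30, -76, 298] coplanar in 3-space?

The plane through A_1, A_2, A_3 has normal n = A_1A_2 × A_1A_3 = (92512, 189728, 37632) and equation n·P = -5980352.
Checking the remaining points: n·A_4 = -5980352, n·A_5 = -5980352, n·A_6 = -5980352.
All equal -5980352, so all 6 points lie in one plane.

Yes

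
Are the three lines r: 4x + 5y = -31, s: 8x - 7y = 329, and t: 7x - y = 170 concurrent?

Yes

Intersecting r and s: solving the 2×2 system gives (x, y) = (21, -23).
Substitute into t: (7)(21) + (-1)(-23) = 170.
This equals 170, so (21, -23) lies on all three lines and they are concurrent.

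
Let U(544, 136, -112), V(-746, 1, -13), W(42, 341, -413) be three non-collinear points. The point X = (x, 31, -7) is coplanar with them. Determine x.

A normal to the plane is n = UV × UW = (20340, -437988, -332220).
X lies in the plane iff n · UX = 0.
This gives (20340)x + (40680) = 0, so x = -2.

-2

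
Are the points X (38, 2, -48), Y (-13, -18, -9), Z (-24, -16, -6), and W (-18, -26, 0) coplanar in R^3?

Yes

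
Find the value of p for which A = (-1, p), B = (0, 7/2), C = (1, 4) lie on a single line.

3

The three points are collinear iff det[AB; AC] = 0.
This determinant is linear in p: (1)p + (-3) = 0, so p = 3.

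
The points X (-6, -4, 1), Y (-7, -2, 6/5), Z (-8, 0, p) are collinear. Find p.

Direction XY = (-1, 2, 1/5). From the x-coordinate of Z, the parameter along the line is τ = (-8 − (-6))/(-1) = 2.
Then p = 1 + 2·(1/5) = 7/5.

7/5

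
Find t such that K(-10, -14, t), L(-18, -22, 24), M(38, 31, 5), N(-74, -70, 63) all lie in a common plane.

23

The points are coplanar iff KL · (KM × KN) = 0.
Expanding, this is linear in t: (-280)t + (6440) = 0.
So t = 23.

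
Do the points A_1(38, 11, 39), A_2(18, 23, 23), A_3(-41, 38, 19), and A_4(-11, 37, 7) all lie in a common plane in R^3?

A normal to the plane through A_1, A_2, A_3 is n = A_1A_2 × A_1A_3 = (192, 864, 408).
The plane has equation n·P = 32712. For A_4: n·A_4 = 32712.
Equal, so A_4 lies in the plane and all four are coplanar.

Yes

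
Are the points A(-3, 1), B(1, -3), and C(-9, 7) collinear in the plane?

Yes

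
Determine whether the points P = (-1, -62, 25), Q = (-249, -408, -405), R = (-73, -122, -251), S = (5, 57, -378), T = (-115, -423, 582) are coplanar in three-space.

Yes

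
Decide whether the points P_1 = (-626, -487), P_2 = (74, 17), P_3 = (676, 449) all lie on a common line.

P_1P_2 = (700, 504), P_1P_3 = (1302, 936).
det[P_1P_2; P_1P_3] = (700)(936) − (504)(1302) = -1008.
The determinant is nonzero, so they are not collinear.

No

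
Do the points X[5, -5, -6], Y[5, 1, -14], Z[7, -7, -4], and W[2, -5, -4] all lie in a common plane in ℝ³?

No

With X as base: XY = (0, 6, -8), XZ = (2, -2, 2), XW = (-3, 0, 2).
XZ × XW = (-4, -10, -6).
XY · (XZ × XW) = -12.
Since -12 ≠ 0, the four points are not coplanar.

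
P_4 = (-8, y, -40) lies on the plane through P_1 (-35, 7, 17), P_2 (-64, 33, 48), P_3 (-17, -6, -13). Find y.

A normal to the plane is n = P_1P_2 × P_1P_3 = (-377, -312, -91).
P_4 lies in the plane iff n · P_1P_4 = 0.
This gives (-312)y + (-2808) = 0, so y = -9.

-9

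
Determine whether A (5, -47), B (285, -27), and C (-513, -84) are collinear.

Yes

AB = (280, 20), AC = (-518, -37).
det[AB; AC] = (280)(-37) − (20)(-518) = 0.
The determinant is zero, so the points are collinear.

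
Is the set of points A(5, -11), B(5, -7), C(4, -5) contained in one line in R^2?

AB = (0, 4), AC = (-1, 6).
Twice the signed area of △ABC is (0)(6) − (4)(-1) = 4.
The area is nonzero, so the three points are not collinear.

No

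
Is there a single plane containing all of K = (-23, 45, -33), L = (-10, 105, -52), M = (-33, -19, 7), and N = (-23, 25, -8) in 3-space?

No

With K as base: KL = (13, 60, -19), KM = (-10, -64, 40), KN = (0, -20, 25).
KM × KN = (-800, 250, 200).
KL · (KM × KN) = 800.
Since 800 ≠ 0, the four points are not coplanar.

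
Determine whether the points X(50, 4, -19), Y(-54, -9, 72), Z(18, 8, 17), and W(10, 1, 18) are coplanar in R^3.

Yes

With X as base: XY = (-104, -13, 91), XZ = (-32, 4, 36), XW = (-40, -3, 37).
XZ × XW = (256, -256, 256).
XY · (XZ × XW) = 0.
The scalar triple product vanishes, so the four points are coplanar.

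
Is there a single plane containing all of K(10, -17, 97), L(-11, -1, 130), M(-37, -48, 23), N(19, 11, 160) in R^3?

Yes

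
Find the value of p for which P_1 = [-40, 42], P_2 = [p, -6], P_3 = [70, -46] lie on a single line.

20

The three points are collinear iff det[P_1P_2; P_1P_3] = 0.
This determinant is linear in p: (-88)p + (1760) = 0, so p = 20.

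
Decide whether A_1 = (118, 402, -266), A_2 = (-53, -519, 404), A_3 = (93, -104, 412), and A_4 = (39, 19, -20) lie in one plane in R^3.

A normal to the plane through A_1, A_2, A_3 is n = A_1A_2 × A_1A_3 = (-285418, 99188, 63501).
The plane has equation n·P = -10697014. For A_4: n·A_4 = -10516750.
-10516750 ≠ -10697014, so A_4 is off the plane.

No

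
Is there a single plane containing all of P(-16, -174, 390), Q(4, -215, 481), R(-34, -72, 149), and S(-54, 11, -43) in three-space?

A normal to the plane through P, Q, R is n = PQ × PR = (599, 3182, 1302).
The plane has equation n·X = -55472. For S: n·S = -53330.
-53330 ≠ -55472, so S is off the plane.

No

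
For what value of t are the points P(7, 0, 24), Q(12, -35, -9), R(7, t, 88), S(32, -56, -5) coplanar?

Normal to plane PQS: n = (-833, -680, 595); plane equation n·X = 8449.
Requiring n·R = 8449: (-680)t + (46529) = 8449.
So t = 56.

56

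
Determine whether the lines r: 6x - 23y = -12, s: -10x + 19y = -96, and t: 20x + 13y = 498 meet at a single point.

The three lines meet at one point iff the augmented coefficient matrix [aᵢ bᵢ cᵢ] has rank < 3, i.e. its determinant vanishes.
Here the determinant is 0.
It vanishes, so the lines are concurrent at (21, 6).

Yes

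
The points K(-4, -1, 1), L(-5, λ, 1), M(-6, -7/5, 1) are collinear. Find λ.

-6/5

Collinearity requires KL × KM = 0; each component is linear in λ.
The z-component gives (2)λ + (12/5) = 0, so λ = -6/5.
The remaining components then also vanish.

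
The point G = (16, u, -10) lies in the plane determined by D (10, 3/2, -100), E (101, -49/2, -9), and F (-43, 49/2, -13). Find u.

9/2

The plane through D, E, F has equation −4355x − 12740y + 715z = -134160.
Substituting G: (-12740)u + (-76830) = -134160, so u = 9/2.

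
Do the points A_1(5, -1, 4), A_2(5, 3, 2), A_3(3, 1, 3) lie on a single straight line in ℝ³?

No

A_1A_2 = (0, 4, -2), A_1A_3 = (-2, 2, -1).
A_1A_2 × A_1A_3 = (0, 4, 8).
The cross product is nonzero, so the points do not lie on one line.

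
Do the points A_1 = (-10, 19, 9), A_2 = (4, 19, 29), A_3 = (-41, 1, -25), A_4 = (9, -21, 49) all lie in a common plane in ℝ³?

No

With A_1 as base: A_1A_2 = (14, 0, 20), A_1A_3 = (-31, -18, -34), A_1A_4 = (19, -40, 40).
A_1A_3 × A_1A_4 = (-2080, 594, 1582).
A_1A_2 · (A_1A_3 × A_1A_4) = 2520.
Since 2520 ≠ 0, the four points are not coplanar.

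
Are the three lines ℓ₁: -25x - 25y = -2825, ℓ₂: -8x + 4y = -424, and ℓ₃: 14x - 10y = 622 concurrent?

Yes

Intersecting ℓ₁ and ℓ₂: solving the 2×2 system gives (x, y) = (73, 40).
Substitute into ℓ₃: (14)(73) + (-10)(40) = 622.
This equals 622, so (73, 40) lies on all three lines and they are concurrent.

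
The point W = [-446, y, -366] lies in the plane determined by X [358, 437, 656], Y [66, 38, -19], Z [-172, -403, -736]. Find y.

The plane through X, Y, Z has equation −11592x − 48714y + 33810z = -3258594.
Substituting W: (-48714)y + (-7204428) = -3258594, so y = -81.

-81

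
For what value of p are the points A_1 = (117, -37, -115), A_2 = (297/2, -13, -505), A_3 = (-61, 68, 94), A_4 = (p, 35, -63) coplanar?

10

Normal to plane A_1A_2A_3: n = (45966, 125673/2, 15159/2); plane equation n·P = 2181429.
Requiring n·A_4 = 2181429: (45966)p + (1721769) = 2181429.
So p = 10.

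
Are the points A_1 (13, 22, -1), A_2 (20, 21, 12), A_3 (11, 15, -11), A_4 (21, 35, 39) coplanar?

With A_1 as base: A_1A_2 = (7, -1, 13), A_1A_3 = (-2, -7, -10), A_1A_4 = (8, 13, 40).
A_1A_3 × A_1A_4 = (-150, 0, 30).
A_1A_2 · (A_1A_3 × A_1A_4) = -660.
Since -660 ≠ 0, the four points are not coplanar.

No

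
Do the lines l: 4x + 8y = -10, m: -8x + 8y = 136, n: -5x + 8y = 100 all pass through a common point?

Lines aᵢx + bᵢy = cᵢ with pairwise distinct directions are concurrent exactly when det[aᵢ bᵢ cᵢ] = 0.
Here the determinant is 48.
Nonzero, so no common point exists.

No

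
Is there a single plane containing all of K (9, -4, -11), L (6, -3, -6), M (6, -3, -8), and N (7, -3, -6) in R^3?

A normal to the plane through K, L, M is n = KL × KM = (-2, -6, 0).
The plane has equation n·P = 6. For N: n·N = 4.
4 ≠ 6, so N is off the plane.

No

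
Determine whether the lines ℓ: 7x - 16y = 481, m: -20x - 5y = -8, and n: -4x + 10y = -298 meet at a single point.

The three lines meet at one point iff the augmented coefficient matrix [aᵢ bᵢ cᵢ] has rank < 3, i.e. its determinant vanishes.
Here the determinant is 18.
Nonzero, so no common point exists.

No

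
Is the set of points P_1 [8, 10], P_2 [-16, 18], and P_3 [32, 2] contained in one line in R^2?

Yes

P_1P_2 = (-24, 8), P_1P_3 = (24, -8).
Twice the signed area of △P_1P_2P_3 is (-24)(-8) − (8)(24) = 0.
The triangle is degenerate (zero area), so the points are collinear.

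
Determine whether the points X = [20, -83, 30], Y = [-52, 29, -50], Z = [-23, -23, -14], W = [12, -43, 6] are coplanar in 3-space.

Yes

A normal to the plane through X, Y, Z is n = XY × XZ = (-128, 272, 496).
The plane has equation n·P = -10256. For W: n·W = -10256.
Equal, so W lies in the plane and all four are coplanar.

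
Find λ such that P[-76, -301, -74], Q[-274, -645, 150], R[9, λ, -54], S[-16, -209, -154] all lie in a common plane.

-36

Coplanarity ⇔ det[PQ; PR; PS] = 0.
Expanding, this is linear in λ: (2400)λ + (86400) = 0.
So λ = -36.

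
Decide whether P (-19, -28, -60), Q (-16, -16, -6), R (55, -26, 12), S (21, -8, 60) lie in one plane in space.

Yes

A normal to the plane through P, Q, R is n = PQ × PR = (756, 3780, -882).
The plane has equation n·X = -67284. For S: n·S = -67284.
Equal, so S lies in the plane and all four are coplanar.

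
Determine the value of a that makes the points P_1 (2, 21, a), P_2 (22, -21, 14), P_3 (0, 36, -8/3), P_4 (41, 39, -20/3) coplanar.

Coplanarity ⇔ det[P_1P_2; P_1P_3; P_1P_4] = 0.
Expanding, this is linear in a: (2403)a + (-4806) = 0.
So a = 2.

2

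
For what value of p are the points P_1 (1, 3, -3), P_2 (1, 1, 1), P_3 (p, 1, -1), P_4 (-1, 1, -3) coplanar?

0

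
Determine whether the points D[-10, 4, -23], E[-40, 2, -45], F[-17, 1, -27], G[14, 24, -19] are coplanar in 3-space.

No

With D as base: DE = (-30, -2, -22), DF = (-7, -3, -4), DG = (24, 20, 4).
DF × DG = (68, -68, -68).
DE · (DF × DG) = -408.
Since -408 ≠ 0, the four points are not coplanar.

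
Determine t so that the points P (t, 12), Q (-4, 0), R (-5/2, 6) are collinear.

-1

Collinearity: (P − Q) must be parallel to (R − Q) = (3/2, 6).
Cross-multiplying the components: (t − (-4))·(6) = (12)·(3/2).
Solving gives t = -1.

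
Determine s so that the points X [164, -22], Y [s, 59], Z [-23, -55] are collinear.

Collinearity: (Y − X) must be parallel to (Z − X) = (-187, -33).
Cross-multiplying the components: (s − 164)·(-33) = (81)·(-187).
Solving gives s = 623.

623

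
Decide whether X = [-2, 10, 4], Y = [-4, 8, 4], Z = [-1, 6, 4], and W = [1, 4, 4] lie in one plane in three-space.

Yes

The four points are coplanar iff the 3×3 determinant with rows XY, XZ, XW is zero.
Rows: (-2, -2, 0), (1, -4, 0), (3, -6, 0).
Expanding along the first row: (-2)(0) − (-2)(0) + (0)(6) = 0.
Zero determinant ⇒ coplanar.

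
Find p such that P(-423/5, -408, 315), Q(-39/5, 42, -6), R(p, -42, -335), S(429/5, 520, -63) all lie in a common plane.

Coplanarity ⇔ det[PQ; PR; PS] = 0.
Expanding, this is linear in p: (-127788)p + (-24663084/5) = 0.
So p = -193/5.

-193/5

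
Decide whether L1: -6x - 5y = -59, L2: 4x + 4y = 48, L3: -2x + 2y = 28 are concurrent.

Yes

Intersecting L1 and L2: solving the 2×2 system gives (x, y) = (-1, 13).
Substitute into L3: (-2)(-1) + (2)(13) = 28.
This equals 28, so (-1, 13) lies on all three lines and they are concurrent.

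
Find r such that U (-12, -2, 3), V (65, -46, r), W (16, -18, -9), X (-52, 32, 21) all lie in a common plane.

-30

Normal to plane UWX: n = (120, -24, 312); plane equation n·P = -456.
Requiring n·V = -456: (312)r + (8904) = -456.
So r = -30.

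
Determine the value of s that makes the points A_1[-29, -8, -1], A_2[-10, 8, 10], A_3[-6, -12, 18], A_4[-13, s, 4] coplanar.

Coplanarity ⇔ det[A_1A_2; A_1A_3; A_1A_4] = 0.
Expanding, this is linear in s: (-108)s + (2484) = 0.
So s = 23.

23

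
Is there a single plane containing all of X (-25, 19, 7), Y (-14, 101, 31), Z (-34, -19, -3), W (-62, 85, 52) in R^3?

A normal to the plane through X, Y, Z is n = XY × XZ = (92, -106, 320).
The plane has equation n·P = -2074. For W: n·W = 1926.
1926 ≠ -2074, so W is off the plane.

No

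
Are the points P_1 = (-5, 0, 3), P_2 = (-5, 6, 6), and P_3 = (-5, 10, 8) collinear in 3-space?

Yes

P_1P_2 = (0, 6, 3), P_1P_3 = (0, 10, 5).
Each component of P_1P_3 is 5/3 times the corresponding component of P_1P_2, so P_1P_3 = 5/3·P_1P_2 and the points are collinear.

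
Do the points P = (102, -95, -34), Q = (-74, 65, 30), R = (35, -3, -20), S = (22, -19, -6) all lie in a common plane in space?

Yes

With P as base: PQ = (-176, 160, 64), PR = (-67, 92, 14), PS = (-80, 76, 28).
PR × PS = (1512, 756, 2268).
PQ · (PR × PS) = 0.
The scalar triple product vanishes, so the four points are coplanar.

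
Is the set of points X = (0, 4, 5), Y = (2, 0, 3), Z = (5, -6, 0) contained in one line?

XY = (2, -4, -2), XZ = (5, -10, -5).
Each component of XZ is 5/2 times the corresponding component of XY, so XZ = 5/2·XY and the points are collinear.

Yes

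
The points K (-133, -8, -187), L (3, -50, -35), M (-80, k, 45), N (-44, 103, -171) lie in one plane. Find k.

Normal to plane KLN: n = (-17544, 11352, 18834); plane equation n·P = -1279422.
Requiring n·M = -1279422: (11352)k + (2251050) = -1279422.
So k = -311.

-311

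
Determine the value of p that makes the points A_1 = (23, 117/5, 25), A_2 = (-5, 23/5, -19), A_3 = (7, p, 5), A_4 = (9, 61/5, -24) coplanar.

Normal to plane A_1A_2A_4: n = (2142/5, -756, 252/5); plane equation n·P = -32886/5.
Requiring n·A_3 = -32886/5: (-756)p + (16254/5) = -32886/5.
So p = 13.

13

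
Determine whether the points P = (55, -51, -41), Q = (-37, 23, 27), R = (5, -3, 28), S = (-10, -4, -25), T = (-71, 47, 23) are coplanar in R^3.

No

The plane through P, Q, R has normal n = PQ × PR = (1842, 2948, -716) and equation n·X = -19682.
Checking the remaining points: n·S = -12312, n·T = -8694.
Since n·S = -12312 ≠ -19682, S is off the plane and the points are not all coplanar.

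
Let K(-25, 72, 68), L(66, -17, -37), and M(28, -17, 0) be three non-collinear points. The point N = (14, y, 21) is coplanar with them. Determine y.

The plane through K, L, M has equation −3293x + 623y − 3382z = -102795.
Substituting N: (623)y + (-117124) = -102795, so y = 23.

23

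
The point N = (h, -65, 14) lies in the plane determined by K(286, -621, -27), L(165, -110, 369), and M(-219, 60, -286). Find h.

The plane through K, L, M has equation −402025x − 231319y + 175654z = 23927291.
Substituting N: (-402025)h + (17494891) = 23927291, so h = -16.

-16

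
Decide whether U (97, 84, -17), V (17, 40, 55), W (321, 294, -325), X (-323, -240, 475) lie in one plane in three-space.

The four points are coplanar iff the 3×3 determinant with rows UV, UW, UX is zero.
Rows: (-80, -44, 72), (224, 210, -308), (-420, -324, 492).
Expanding along the first row: (-80)(3528) − (-44)(-19152) + (72)(15624) = 0.
Zero determinant ⇒ coplanar.

Yes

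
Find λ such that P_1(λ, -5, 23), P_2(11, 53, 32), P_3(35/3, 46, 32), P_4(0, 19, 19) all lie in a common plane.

The points are coplanar iff P_1P_2 · (P_1P_3 × P_1P_4) = 0.
Expanding, this is linear in λ: (-91)λ + (1820/3) = 0.
So λ = 20/3.

20/3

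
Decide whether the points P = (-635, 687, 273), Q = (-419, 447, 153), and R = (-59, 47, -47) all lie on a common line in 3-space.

Yes

PQ = (216, -240, -120), PR = (576, -640, -320).
Each component of PR is 8/3 times the corresponding component of PQ, so PR = 8/3·PQ and the points are collinear.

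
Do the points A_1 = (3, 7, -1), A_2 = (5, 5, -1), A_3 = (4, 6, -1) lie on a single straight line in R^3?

A_1A_2 = (2, -2, 0), A_1A_3 = (1, -1, 0).
A_1A_2 × A_1A_3 = (0, 0, 0).
The cross product vanishes, so the three points are collinear.

Yes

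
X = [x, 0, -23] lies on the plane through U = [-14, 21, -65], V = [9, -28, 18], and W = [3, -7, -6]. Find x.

A normal to the plane is n = UV × UW = (-567, 54, 189).
X lies in the plane iff n · UX = 0.
This gives (-567)x + (-1134) = 0, so x = -2.

-2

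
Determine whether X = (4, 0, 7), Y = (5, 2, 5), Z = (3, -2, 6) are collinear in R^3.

No

XY = (1, 2, -2), XZ = (-1, -2, -1).
Comparing components 2 and 3: (2)(-1) − (-2)(-2) = -6 ≠ 0, so XY and XZ are not parallel and the points are not collinear.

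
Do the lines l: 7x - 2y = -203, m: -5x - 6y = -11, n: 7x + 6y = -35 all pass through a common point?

Lines aᵢx + bᵢy = cᵢ with pairwise distinct directions are concurrent exactly when det[aᵢ bᵢ cᵢ] = 0.
Here the determinant is 0.
It vanishes, so the lines are concurrent at (-23, 21).

Yes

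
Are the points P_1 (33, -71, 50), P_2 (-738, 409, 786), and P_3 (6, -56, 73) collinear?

P_1P_2 = (-771, 480, 736), P_1P_3 = (-27, 15, 23).
P_1P_2 × P_1P_3 = (0, -2139, 1395).
The cross product is nonzero, so the points do not lie on one line.

No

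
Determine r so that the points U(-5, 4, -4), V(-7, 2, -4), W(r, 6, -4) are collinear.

-3

Collinearity requires UV × UW = 0; each component is linear in r.
The z-component gives (2)r + (6) = 0, so r = -3.
The remaining components then also vanish.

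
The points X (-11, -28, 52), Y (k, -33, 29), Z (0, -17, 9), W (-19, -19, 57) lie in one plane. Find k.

2

Normal to plane XZW: n = (442, 289, 187); plane equation n·P = -3230.
Requiring n·Y = -3230: (442)k + (-4114) = -3230.
So k = 2.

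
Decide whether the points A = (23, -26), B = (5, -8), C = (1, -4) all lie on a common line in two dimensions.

AB = (-18, 18), AC = (-22, 22).
Twice the signed area of △ABC is (-18)(22) − (18)(-22) = 0.
The triangle is degenerate (zero area), so the points are collinear.

Yes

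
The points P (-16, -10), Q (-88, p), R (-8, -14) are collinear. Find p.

26

Collinearity: (Q − P) must be parallel to (R − P) = (8, -4).
Cross-multiplying the components: (p − (-10))·(8) = (-72)·(-4).
Solving gives p = 26.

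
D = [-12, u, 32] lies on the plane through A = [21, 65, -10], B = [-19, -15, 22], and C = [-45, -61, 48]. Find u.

17

The plane through A, B, C has equation −608x + 208y − 240z = 3152.
Substituting D: (208)u + (-384) = 3152, so u = 17.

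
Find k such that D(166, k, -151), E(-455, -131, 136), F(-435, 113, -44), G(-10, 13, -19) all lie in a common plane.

The points are coplanar iff DE · (DF × DG) = 0.
Expanding, this is linear in k: (77000)k + (-12859000) = 0.
So k = 167.

167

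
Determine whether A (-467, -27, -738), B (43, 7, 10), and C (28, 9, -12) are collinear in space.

No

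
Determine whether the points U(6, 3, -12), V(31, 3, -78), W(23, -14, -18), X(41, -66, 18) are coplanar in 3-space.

A normal to the plane through U, V, W is n = UV × UW = (-1122, -972, -425).
The plane has equation n·P = -4548. For X: n·X = 10500.
10500 ≠ -4548, so X is off the plane.

No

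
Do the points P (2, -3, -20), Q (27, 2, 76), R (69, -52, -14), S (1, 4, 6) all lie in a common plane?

No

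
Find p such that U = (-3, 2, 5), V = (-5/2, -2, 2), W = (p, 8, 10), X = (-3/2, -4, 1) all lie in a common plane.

-3

Normal to plane UVX: n = (-2, -5/2, 3); plane equation n·P = 16.
Requiring n·W = 16: (-2)p + (10) = 16.
So p = -3.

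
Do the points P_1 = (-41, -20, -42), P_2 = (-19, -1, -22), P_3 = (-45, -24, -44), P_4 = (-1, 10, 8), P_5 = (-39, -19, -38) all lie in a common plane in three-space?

The plane through P_1, P_2, P_3 has normal n = P_1P_2 × P_1P_3 = (42, -36, -12) and equation n·P = -498.
Checking the remaining points: n·P_4 = -498, n·P_5 = -498.
All equal -498, so all 5 points lie in one plane.

Yes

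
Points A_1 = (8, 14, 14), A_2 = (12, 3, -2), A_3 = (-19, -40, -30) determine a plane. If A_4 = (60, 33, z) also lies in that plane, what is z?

The plane through A_1, A_2, A_3 has equation −380x + 608y − 513z = -1710.
Substituting A_4: (-513)z + (-2736) = -1710, so z = -2.

-2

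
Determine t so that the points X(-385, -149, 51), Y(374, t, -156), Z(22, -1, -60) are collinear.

127

Collinearity requires XY × XZ = 0; each component is linear in t.
The x-component gives (-111)t + (14097) = 0, so t = 127.
The remaining components then also vanish.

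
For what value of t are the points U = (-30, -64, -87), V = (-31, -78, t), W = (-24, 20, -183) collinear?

-71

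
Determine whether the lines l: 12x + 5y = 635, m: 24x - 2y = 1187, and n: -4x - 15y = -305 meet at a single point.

The three lines meet at one point iff the augmented coefficient matrix [aᵢ bᵢ cᵢ] has rank < 3, i.e. its determinant vanishes.
Here the determinant is 160.
Nonzero, so no common point exists.

No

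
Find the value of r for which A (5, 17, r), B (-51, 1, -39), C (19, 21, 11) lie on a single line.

Collinearity requires AB × AC = 0; each component is linear in r.
The x-component gives (20)r + (-20) = 0, so r = 1.
The remaining components then also vanish.

1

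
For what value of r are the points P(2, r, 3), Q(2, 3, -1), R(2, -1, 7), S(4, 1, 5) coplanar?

1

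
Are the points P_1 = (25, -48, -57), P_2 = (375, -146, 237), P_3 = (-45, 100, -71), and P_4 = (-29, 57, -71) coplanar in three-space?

Yes

The four points are coplanar iff the 3×3 determinant with rows P_1P_2, P_1P_3, P_1P_4 is zero.
Rows: (350, -98, 294), (-70, 148, -14), (-54, 105, -14).
Expanding along the first row: (350)(-602) − (-98)(224) + (294)(642) = 0.
Zero determinant ⇒ coplanar.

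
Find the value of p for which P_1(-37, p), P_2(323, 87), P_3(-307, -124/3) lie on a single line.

41/3

Collinearity: (P_1 − P_2) must be parallel to (P_3 − P_2) = (-630, -385/3).
Cross-multiplying the components: (p − 87)·(-630) = (-360)·(-385/3).
Solving gives p = 41/3.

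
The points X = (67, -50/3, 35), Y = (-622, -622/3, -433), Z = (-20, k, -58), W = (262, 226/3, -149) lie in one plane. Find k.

Coplanarity ⇔ det[XY; XZ; XW] = 0.
Expanding, this is linear in k: (218036)k + (23983960/3) = 0.
So k = -110/3.

-110/3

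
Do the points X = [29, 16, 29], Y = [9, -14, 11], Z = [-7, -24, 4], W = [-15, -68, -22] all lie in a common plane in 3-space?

No

The four points are coplanar iff the 3×3 determinant with rows XY, XZ, XW is zero.
Rows: (-20, -30, -18), (-36, -40, -25), (-44, -84, -51).
Expanding along the first row: (-20)(-60) − (-30)(736) + (-18)(1264) = 528.
Nonzero ⇒ not coplanar.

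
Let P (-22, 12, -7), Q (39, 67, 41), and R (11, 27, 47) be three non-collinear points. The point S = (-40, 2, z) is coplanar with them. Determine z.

-33

The plane through P, Q, R has equation 2250x − 1710y − 900z = -63720.
Substituting S: (-900)z + (-93420) = -63720, so z = -33.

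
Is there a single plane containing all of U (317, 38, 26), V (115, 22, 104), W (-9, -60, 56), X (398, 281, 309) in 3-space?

Yes

The four points are coplanar iff the 3×3 determinant with rows UV, UW, UX is zero.
Rows: (-202, -16, 78), (-326, -98, 30), (81, 243, 283).
Expanding along the first row: (-202)(-35024) − (-16)(-94688) + (78)(-71280) = 0.
Zero determinant ⇒ coplanar.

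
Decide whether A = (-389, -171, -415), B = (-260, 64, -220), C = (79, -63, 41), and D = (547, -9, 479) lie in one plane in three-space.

No

With A as base: AB = (129, 235, 195), AC = (468, 108, 456), AD = (936, 162, 894).
AC × AD = (22680, 8424, -25272).
AB · (AC × AD) = -22680.
Since -22680 ≠ 0, the four points are not coplanar.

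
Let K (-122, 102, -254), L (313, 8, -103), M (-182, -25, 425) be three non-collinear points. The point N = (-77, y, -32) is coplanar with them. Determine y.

A normal to the plane is n = KL × KM = (-44649, -304425, -60885).
N lies in the plane iff n · KN = 0.
This gives (-304425)y + (15525675) = 0, so y = 51.

51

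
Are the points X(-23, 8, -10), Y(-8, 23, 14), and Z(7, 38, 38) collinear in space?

XY = (15, 15, 24), XZ = (30, 30, 48).
Each component of XZ is 2 times the corresponding component of XY, so XZ = 2·XY and the points are collinear.

Yes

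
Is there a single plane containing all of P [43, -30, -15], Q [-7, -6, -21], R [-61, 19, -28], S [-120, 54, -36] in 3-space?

With P as base: PQ = (-50, 24, -6), PR = (-104, 49, -13), PS = (-163, 84, -21).
PR × PS = (63, -65, -749).
PQ · (PR × PS) = -216.
Since -216 ≠ 0, the four points are not coplanar.

No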